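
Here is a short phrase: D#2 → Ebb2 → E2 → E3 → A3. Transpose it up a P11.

D#2 to G#3
Ebb2 to Abb3
E2 to A3
E3 to A4
A3 to D5

G#3 Abb3 A3 A4 D5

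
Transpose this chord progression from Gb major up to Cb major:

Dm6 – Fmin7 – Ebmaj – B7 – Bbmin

Gb major up to Cb major is a perfect fourth; each chord root moves by that interval while the quality stays the same.
Dm6: root D up a perfect fourth → G, giving Gm6.
Fmin7: root F up a perfect fourth → Bb, giving Bbmin7.
Ebmaj: root Eb up a perfect fourth → Ab, giving Abmaj.
B7: root B up a perfect fourth → E, giving E7.
Bbmin: root Bb up a perfect fourth → Eb, giving Ebmin.

Gm6 Bbmin7 Abmaj E7 Ebmin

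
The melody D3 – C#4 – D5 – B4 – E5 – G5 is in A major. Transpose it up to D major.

G3 F#4 G5 E5 A5 C6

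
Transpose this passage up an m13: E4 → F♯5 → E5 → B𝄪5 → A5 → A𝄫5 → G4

E4: a thirteenth up reaches C, and 20 semitones makes it C6.
F#5 up a minor thirteenth is D7.
A minor thirteenth up from E5 gives C7.
A minor thirteenth up from B##5 gives G##7.
A5 up a minor thirteenth is F7.
A minor thirteenth up from Abb5 gives Fbb7.
G4 up a minor thirteenth is Eb6.

C6 D7 C7 G##7 F7 Fbb7 Eb6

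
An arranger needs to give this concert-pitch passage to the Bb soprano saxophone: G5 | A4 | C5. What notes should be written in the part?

A5 B4 D5

Written C4 sounds as Bb3 on the Bb soprano saxophone, so concert pitches are written a major second up.
G5 -> A5
A4 -> B4
C5 -> D5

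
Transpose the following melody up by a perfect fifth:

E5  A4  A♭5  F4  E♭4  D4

B5 E5 Eb6 C5 Bb4 A4

A perfect fifth up from E5 gives B5.
A4 up a perfect fifth is E5.
Ab5 up a perfect fifth is Eb6.
A perfect fifth up from F4 gives C5.
Eb4 up a perfect fifth is Bb4.
D4 up a perfect fifth is A4.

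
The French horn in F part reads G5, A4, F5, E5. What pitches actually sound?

C5 D4 Bb4 A4

Written C4 on the French horn in F sounds as F3, a perfect fifth lower; apply that shift to every note.
G5 gives C5
A4 gives D4
F5 gives Bb4
E5 gives A4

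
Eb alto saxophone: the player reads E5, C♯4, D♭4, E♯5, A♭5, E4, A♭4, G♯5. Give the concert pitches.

G4 E3 Fb3 G#4 Cb5 G3 Cb4 B4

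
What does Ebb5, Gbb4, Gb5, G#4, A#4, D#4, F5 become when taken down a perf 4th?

Bbb4 Dbb4 Db5 D#4 E#4 A#3 C5

Ebb5: a fourth down reaches B, and 5 semitones makes it Bbb4.
A perfect fourth down from Gbb4 gives Dbb4.
A perfect fourth down from Gb5 gives Db5.
G#4 down a perfect fourth is D#4.
A#4 down a perfect fourth is E#4.
D#4: a fourth down reaches A, and 5 semitones makes it A#3.
A perfect fourth down from F5 gives C5.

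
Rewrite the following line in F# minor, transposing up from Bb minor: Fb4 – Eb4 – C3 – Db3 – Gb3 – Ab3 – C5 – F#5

Bb minor to F# minor up is an augmented fifth, so every note moves up by that interval.
Fb4 to C5
Eb4 to B4
C3 to G#3
Db3 to A3
Gb3 to D4
Ab3 to E4
C5 to G#5
F#5 to C##6

C5 B4 G#3 A3 D4 E4 G#5 C##6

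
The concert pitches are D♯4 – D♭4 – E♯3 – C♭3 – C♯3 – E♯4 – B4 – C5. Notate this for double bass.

D#5 Db5 E#4 Cb4 C#4 E#5 B5 C6

The double bass sounds a perfect octave below written, so the written part must be a perfect octave above concert — transpose each note up.
D#4 → D#5
Db4 → Db5
E#3 → E#4
Cb3 → Cb4
C#3 → C#4
E#4 → E#5
B4 → B5
C5 → C6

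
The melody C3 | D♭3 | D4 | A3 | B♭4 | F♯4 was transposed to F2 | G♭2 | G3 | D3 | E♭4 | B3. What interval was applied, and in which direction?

From C3 to F2 is 5 letter names — a fifth of some quality.
F2 to C3 is 7 semitones, which makes it a perfect fifth; the second version is lower, so the direction is down.
Checking another pair — F#4 → B3 — gives the same interval.

down a perfect fifth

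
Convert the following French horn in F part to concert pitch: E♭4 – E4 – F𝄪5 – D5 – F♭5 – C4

Written C4 on the French horn in F sounds as F3, a perfect fifth lower; apply that shift to every note.
Eb4 becomes Ab3
E4 becomes A3
F##5 becomes B#4
D5 becomes G4
Fb5 becomes Bbb4
C4 becomes F3

Ab3 A3 B#4 G4 Bbb4 F3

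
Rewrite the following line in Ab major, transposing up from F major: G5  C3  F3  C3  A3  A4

F major to Ab major up is a minor third, so every note moves up by that interval.
G5 -> Bb5
C3 -> Eb3
F3 -> Ab3
C3 -> Eb3
A3 -> C4
A4 -> C5

Bb5 Eb3 Ab3 Eb3 C4 C5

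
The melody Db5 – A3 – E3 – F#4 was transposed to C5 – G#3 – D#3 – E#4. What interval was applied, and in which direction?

down a minor second

From Db5 to C5 is 2 letter names — a second of some quality.
C5 to Db5 is 1 semitone, which makes it a minor second; the second version is lower, so the direction is down.
Checking another pair — F#4 → E#4 — gives the same interval.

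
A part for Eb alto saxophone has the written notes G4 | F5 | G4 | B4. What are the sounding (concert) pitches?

Bb3 Ab4 Bb3 D4

The Eb alto saxophone sounds a major sixth below written, so transpose each written note down a major sixth.
G4 → Bb3
F5 → Ab4
G4 → Bb3
B4 → D4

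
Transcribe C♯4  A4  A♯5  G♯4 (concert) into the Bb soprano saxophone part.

The Bb soprano saxophone sounds a major second below written, so the written part must be a major second above concert — transpose each note up.
C#4 gives D#4
A4 gives B4
A#5 gives B#5
G#4 gives A#4

D#4 B4 B#5 A#4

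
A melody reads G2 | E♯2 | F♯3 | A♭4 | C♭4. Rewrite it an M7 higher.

G2 gives F#3
E#2 gives D##3
F#3 gives E#4
Ab4 gives G5
Cb4 gives Bb4

F#3 D##3 E#4 G5 Bb4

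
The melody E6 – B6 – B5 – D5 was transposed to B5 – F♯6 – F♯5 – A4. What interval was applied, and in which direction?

down a perfect fourth

Take the first pair: E6 → B5. E to B spans 4 letter names, so the interval is some kind of fourth.
B5 to E6 is 5 semitones, which makes it a perfect fourth; the second version is lower, so the direction is down.
Checking another pair — D5 → A4 — gives the same interval.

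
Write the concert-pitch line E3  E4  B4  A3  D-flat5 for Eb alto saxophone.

C#4 C#5 G#5 F#4 Bb5

Written C4 sounds as Eb3 on the Eb alto saxophone, so concert pitches are written a major sixth up.
E3 → C#4
E4 → C#5
B4 → G#5
A3 → F#4
Db5 → Bb5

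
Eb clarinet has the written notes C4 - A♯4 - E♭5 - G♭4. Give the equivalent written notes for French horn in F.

First find concert pitch: the Eb clarinet sounds a minor third above written, so C4 A♯4 E♭5 G♭4 sounds Eb4 C#5 Gb5 Bbb4.
Then write for French horn in F: it sounds a perfect fifth below written, so the part must be a perfect fifth above concert.
Eb4 → Bb4
C#5 → G#5
Gb5 → Db6
Bbb4 → Fb5

Bb4 G#5 Db6 Fb5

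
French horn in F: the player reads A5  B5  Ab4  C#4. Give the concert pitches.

D5 E5 Db4 F#3

The French horn in F sounds a perfect fifth below written, so transpose each written note down a perfect fifth.
A5 to D5
B5 to E5
Ab4 to Db4
C#4 to F#3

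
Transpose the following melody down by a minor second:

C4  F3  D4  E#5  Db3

B3 E3 C#4 D##5 C3

C4 gives B3
F3 gives E3
D4 gives C#4
E#5 gives D##5
Db3 gives C3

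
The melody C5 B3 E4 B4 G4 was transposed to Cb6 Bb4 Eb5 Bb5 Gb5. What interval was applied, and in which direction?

up a diminished octave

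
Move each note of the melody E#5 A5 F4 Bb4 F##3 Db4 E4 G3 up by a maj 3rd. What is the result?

A major third up from E#5 gives G##5.
A major third up from A5 gives C#6.
F4: a third up reaches A, and 4 semitones makes it A4.
Bb4 up a major third is D5.
A major third up from F##3 gives A##3.
Db4 up a major third is F4.
E4 up a major third is G#4.
G3 up a major third is B3.

G##5 C#6 A4 D5 A##3 F4 G#4 B3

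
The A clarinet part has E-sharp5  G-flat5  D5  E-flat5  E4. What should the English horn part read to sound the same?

First find concert pitch: the A clarinet sounds a minor third below written, so E-sharp5 G-flat5 D5 E-flat5 E4 sounds C##5 Eb5 B4 C5 C#4.
Then write for English horn: it sounds a perfect fifth below written, so the part must be a perfect fifth above concert.
C##5 → G##5
Eb5 → Bb5
B4 → F#5
C5 → G5
C#4 → G#4

G##5 Bb5 F#5 G5 G#4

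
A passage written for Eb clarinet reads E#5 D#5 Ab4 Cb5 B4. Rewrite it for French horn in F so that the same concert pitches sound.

D#6 C#6 Gb5 Bbb5 A5

First find concert pitch: the Eb clarinet sounds a minor third above written, so E#5 D#5 Ab4 Cb5 B4 sounds G#5 F#5 Cb5 Ebb5 D5.
Then write for French horn in F: it sounds a perfect fifth below written, so the part must be a perfect fifth above concert.
G#5 → D#6
F#5 → C#6
Cb5 → Gb5
Ebb5 → Bbb5
D5 → A5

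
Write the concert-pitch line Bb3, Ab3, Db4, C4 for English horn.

F4 Eb4 Ab4 G4

Written C4 sounds as F3 on the English horn, so concert pitches are written a perfect fifth up.
Bb3 -> F4
Ab3 -> Eb4
Db4 -> Ab4
C4 -> G4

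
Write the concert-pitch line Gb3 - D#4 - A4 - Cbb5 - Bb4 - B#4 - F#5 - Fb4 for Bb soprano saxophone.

Written C4 sounds as Bb3 on the Bb soprano saxophone, so concert pitches are written a major second up.
Gb3 → Ab3
D#4 → E#4
A4 → B4
Cbb5 → Dbb5
Bb4 → C5
B#4 → C##5
F#5 → G#5
Fb4 → Gb4

Ab3 E#4 B4 Dbb5 C5 C##5 G#5 Gb4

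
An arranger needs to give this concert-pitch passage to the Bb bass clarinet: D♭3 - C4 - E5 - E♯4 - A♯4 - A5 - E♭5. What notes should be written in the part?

Eb4 D5 F#6 F##5 B#5 B6 F6

Written C4 sounds as Bb2 on the Bb bass clarinet, so concert pitches are written a major ninth up.
Db3 -> Eb4
C4 -> D5
E5 -> F#6
E#4 -> F##5
A#4 -> B#5
A5 -> B6
Eb5 -> F6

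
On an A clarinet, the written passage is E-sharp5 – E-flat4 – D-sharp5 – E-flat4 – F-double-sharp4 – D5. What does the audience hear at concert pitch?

C##5 C4 B#4 C4 D##4 B4

Written C4 on the A clarinet sounds as A3, a minor third lower; apply that shift to every note.
E#5 -> C##5
Eb4 -> C4
D#5 -> B#4
Eb4 -> C4
F##4 -> D##4
D5 -> B4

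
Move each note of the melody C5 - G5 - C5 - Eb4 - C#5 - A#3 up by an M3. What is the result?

C5: a third up reaches E, and 4 semitones makes it E5.
G5: a third up reaches B, and 4 semitones makes it B5.
C5 up a major third is E5.
Eb4: a third up reaches G, and 4 semitones makes it G4.
C#5: a third up reaches E, and 4 semitones makes it E#5.
A#3 up a major third is C##4.

E5 B5 E5 G4 E#5 C##4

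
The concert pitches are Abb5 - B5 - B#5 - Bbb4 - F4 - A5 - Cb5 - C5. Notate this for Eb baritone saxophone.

Fb7 G#7 G##7 Gb6 D6 F#7 Ab6 A6

The Eb baritone saxophone sounds a major thirteenth below written, so the written part must be a major thirteenth above concert — transpose each note up.
Abb5 becomes Fb7
B5 becomes G#7
B#5 becomes G##7
Bbb4 becomes Gb6
F4 becomes D6
A5 becomes F#7
Cb5 becomes Ab6
C5 becomes A6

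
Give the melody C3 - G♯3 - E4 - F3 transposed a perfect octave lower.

C2 G#2 E3 F2

C3 to C2
G#3 to G#2
E4 to E3
F3 to F2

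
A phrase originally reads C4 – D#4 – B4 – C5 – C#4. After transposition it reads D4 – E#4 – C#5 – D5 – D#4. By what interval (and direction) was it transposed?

up a major second

From C4 to D4 is 2 letter names — a second of some quality.
C4 to D4 is 2 semitones, which makes it a major second; the second version is higher, so the direction is up.
Checking another pair — C#4 → D#4 — gives the same interval.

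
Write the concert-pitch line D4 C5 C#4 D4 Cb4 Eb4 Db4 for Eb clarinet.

B3 A4 A#3 B3 Ab3 C4 Bb3

Written C4 sounds as Eb4 on the Eb clarinet, so concert pitches are written a minor third down.
D4 -> B3
C5 -> A4
C#4 -> A#3
D4 -> B3
Cb4 -> Ab3
Eb4 -> C4
Db4 -> Bb3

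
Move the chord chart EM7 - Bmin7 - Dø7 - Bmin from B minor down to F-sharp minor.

B minor down to F-sharp minor is a perfect fourth; each chord root moves by that interval while the quality stays the same.
EM7: root E down a perfect fourth → B, giving BM7.
Bmin7: root B down a perfect fourth → F#, giving F#min7.
Dø7: root D down a perfect fourth → A, giving Aø7.
Bmin: root B down a perfect fourth → F#, giving F#min.

BM7 F#min7 Aø7 F#min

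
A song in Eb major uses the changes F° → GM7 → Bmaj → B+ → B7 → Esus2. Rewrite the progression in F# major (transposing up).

Eb major up to F# major is an augmented second; each chord root moves by that interval while the quality stays the same.
F°: root F up an augmented second → G#, giving G#°.
GM7: root G up an augmented second → A#, giving A#M7.
Bmaj: root B up an augmented second → C##, giving C##maj.
B+: root B up an augmented second → C##, giving C##+.
B7: root B up an augmented second → C##, giving C##7.
Esus2: root E up an augmented second → F##, giving F##sus2.

G#° A#M7 C##maj C##+ C##7 F##sus2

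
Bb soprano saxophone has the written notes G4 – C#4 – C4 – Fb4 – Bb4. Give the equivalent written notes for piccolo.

First find concert pitch: the Bb soprano saxophone sounds a major second below written, so G4 C#4 C4 Fb4 Bb4 sounds F4 B3 Bb3 Ebb4 Ab4.
Then write for piccolo: it sounds a perfect octave above written, so the part must be a perfect octave below concert.
F4 → F3
B3 → B2
Bb3 → Bb2
Ebb4 → Ebb3
Ab4 → Ab3

F3 B2 Bb2 Ebb3 Ab3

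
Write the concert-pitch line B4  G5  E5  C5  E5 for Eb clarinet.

The Eb clarinet sounds a minor third above written, so the written part must be a minor third below concert — transpose each note down.
B4 gives G#4
G5 gives E5
E5 gives C#5
C5 gives A4
E5 gives C#5

G#4 E5 C#5 A4 C#5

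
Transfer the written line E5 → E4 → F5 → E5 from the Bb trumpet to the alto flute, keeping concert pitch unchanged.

G5 G4 Ab5 G5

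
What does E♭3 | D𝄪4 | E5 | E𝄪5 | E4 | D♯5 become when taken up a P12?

A perfect twelfth up from Eb3 gives Bb4.
D##4: a twelfth up reaches A, and 19 semitones makes it A##5.
E5 up a perfect twelfth is B6.
E##5 up a perfect twelfth is B##6.
E4: a twelfth up reaches B, and 19 semitones makes it B5.
A perfect twelfth up from D#5 gives A#6.

Bb4 A##5 B6 B##6 B5 A#6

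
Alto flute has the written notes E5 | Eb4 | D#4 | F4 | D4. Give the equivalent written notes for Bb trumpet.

First find concert pitch: the alto flute sounds a perfect fourth below written, so E5 Eb4 D#4 F4 D4 sounds B4 Bb3 A#3 C4 A3.
Then write for Bb trumpet: it sounds a major second below written, so the part must be a major second above concert.
B4 → C#5
Bb3 → C4
A#3 → B#3
C4 → D4
A3 → B3

C#5 C4 B#3 D4 B3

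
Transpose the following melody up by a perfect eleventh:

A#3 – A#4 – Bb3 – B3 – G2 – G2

A#3 becomes D#5
A#4 becomes D#6
Bb3 becomes Eb5
B3 becomes E5
G2 becomes C4
G2 becomes C4

D#5 D#6 Eb5 E5 C4 C4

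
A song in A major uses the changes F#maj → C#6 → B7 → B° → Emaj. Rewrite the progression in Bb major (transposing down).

Gmaj D6 C7 C° Fmaj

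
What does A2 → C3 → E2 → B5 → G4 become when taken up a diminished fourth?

Db3 Fb3 Ab2 Eb6 Cb5

A2 to Db3
C3 to Fb3
E2 to Ab2
B5 to Eb6
G4 to Cb5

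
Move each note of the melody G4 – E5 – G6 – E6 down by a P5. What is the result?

C4 A4 C6 A5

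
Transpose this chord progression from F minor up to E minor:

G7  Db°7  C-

F minor up to E minor is a major seventh; each chord root moves by that interval while the quality stays the same.
G7: root G up a major seventh → F#, giving F#7.
Db°7: root Db up a major seventh → C, giving C°7.
C-: root C up a major seventh → B, giving B-.

F#7 C°7 B-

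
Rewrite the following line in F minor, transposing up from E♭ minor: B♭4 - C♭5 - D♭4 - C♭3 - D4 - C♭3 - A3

C5 Db5 Eb4 Db3 E4 Db3 B3

E♭ minor to F minor up is a major second, so every note moves up by that interval.
Bb4 -> C5
Cb5 -> Db5
Db4 -> Eb4
Cb3 -> Db3
D4 -> E4
Cb3 -> Db3
A3 -> B3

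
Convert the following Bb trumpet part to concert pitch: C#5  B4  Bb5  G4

B4 A4 Ab5 F4

Written C4 on the Bb trumpet sounds as Bb3, a major second lower; apply that shift to every note.
C#5 to B4
B4 to A4
Bb5 to Ab5
G4 to F4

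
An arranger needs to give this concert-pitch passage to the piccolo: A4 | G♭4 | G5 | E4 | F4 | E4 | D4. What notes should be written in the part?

The piccolo sounds a perfect octave above written, so the written part must be a perfect octave below concert — transpose each note down.
A4 gives A3
Gb4 gives Gb3
G5 gives G4
E4 gives E3
F4 gives F3
E4 gives E3
D4 gives D3

A3 Gb3 G4 E3 F3 E3 D3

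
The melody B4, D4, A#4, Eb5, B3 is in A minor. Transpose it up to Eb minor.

F5 Ab4 E5 Bbb5 F4

A minor to Eb minor up is a diminished fifth, so every note moves up by that interval.
B4 gives F5
D4 gives Ab4
A#4 gives E5
Eb5 gives Bbb5
B3 gives F4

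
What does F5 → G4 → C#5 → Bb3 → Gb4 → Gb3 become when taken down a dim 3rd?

F5 becomes D#5
G4 becomes E#4
C#5 becomes A##4
Bb3 becomes G#3
Gb4 becomes E4
Gb3 becomes E3

D#5 E#4 A##4 G#3 E4 E3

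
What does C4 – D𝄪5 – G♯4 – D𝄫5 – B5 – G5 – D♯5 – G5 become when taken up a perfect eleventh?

F5 G##6 C#6 Gbb6 E7 C7 G#6 C7

C4 → F5
D##5 → G##6
G#4 → C#6
Dbb5 → Gbb6
B5 → E7
G5 → C7
D#5 → G#6
G5 → C7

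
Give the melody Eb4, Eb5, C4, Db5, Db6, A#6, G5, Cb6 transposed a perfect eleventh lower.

Bb2 Bb3 G2 Ab3 Ab4 E#5 D4 Gb4

Eb4 -> Bb2
Eb5 -> Bb3
C4 -> G2
Db5 -> Ab3
Db6 -> Ab4
A#6 -> E#5
G5 -> D4
Cb6 -> Gb4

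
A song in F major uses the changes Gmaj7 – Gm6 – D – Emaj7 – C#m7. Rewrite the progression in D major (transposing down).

Emaj7 Em6 B C#maj7 A#m7

F major down to D major is a minor third; each chord root moves by that interval while the quality stays the same.
Gmaj7: root G down a minor third → E, giving Emaj7.
Gm6: root G down a minor third → E, giving Em6.
D: root D down a minor third → B, giving B.
Emaj7: root E down a minor third → C#, giving C#maj7.
C#m7: root C# down a minor third → A#, giving A#m7.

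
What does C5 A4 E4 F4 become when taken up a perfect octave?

C6 A5 E5 F5

C5 becomes C6
A4 becomes A5
E4 becomes E5
F4 becomes F5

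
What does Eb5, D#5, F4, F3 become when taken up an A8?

E6 D##6 F#5 F#4

Eb5: an octave up reaches E, and 13 semitones makes it E6.
An augmented octave up from D#5 gives D##6.
F4: an octave up reaches F, and 13 semitones makes it F#5.
An augmented octave up from F3 gives F#4.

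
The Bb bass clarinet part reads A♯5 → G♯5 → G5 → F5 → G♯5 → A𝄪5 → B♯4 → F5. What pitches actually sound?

G#4 F#4 F4 Eb4 F#4 G##4 A#3 Eb4

Written C4 on the Bb bass clarinet sounds as Bb2, a major ninth lower; apply that shift to every note.
A#5 to G#4
G#5 to F#4
G5 to F4
F5 to Eb4
G#5 to F#4
A##5 to G##4
B#4 to A#3
F5 to Eb4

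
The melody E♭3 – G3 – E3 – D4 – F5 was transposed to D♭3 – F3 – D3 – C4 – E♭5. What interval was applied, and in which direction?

From Eb3 to Db3 is 2 letter names — a second of some quality.
Db3 to Eb3 is 2 semitones, which makes it a major second; the second version is lower, so the direction is down.
Checking another pair — F5 → Eb5 — gives the same interval.

down a major second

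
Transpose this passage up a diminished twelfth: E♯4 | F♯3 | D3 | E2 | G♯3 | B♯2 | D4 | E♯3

B5 C5 Ab4 Bb3 D5 F#4 Ab5 B4

E#4 up a diminished twelfth is B5.
F#3 up a diminished twelfth is C5.
D3 up a diminished twelfth is Ab4.
A diminished twelfth up from E2 gives Bb3.
A diminished twelfth up from G#3 gives D5.
B#2: a twelfth up reaches F, and 18 semitones makes it F#4.
D4: a twelfth up reaches A, and 18 semitones makes it Ab5.
E#3 up a diminished twelfth is B4.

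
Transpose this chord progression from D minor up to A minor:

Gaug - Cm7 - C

D minor up to A minor is a perfect fifth; each chord root moves by that interval while the quality stays the same.
Gaug: root G up a perfect fifth → D, giving Daug.
Cm7: root C up a perfect fifth → G, giving Gm7.
C: root C up a perfect fifth → G, giving G.

Daug Gm7 G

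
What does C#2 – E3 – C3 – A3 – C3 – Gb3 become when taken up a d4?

F2 Ab3 Fb3 Db4 Fb3 Cbb4

A diminished fourth up from C#2 gives F2.
E3 up a diminished fourth is Ab3.
C3 up a diminished fourth is Fb3.
A diminished fourth up from A3 gives Db4.
C3 up a diminished fourth is Fb3.
A diminished fourth up from Gb3 gives Cbb4.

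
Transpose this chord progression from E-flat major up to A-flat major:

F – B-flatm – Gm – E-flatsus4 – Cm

Bb Ebm Cm Absus4 Fm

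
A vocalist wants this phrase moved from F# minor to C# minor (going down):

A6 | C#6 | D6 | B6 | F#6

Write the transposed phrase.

E6 G#5 A5 F#6 C#6

From F# down to C# is a perfect fourth; apply that to each pitch.
A6 → E6
C#6 → G#5
D6 → A5
B6 → F#6
F#6 → C#6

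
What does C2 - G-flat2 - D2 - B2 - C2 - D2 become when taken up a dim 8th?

C2 → Cb3
Gb2 → Gbb3
D2 → Db3
B2 → Bb3
C2 → Cb3
D2 → Db3

Cb3 Gbb3 Db3 Bb3 Cb3 Db3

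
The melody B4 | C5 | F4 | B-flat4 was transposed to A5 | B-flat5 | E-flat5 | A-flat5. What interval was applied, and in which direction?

Take the first pair: B4 → A5. B to A spans 7 letter names, so the interval is some kind of seventh.
B4 to A5 is 10 semitones, which makes it a minor seventh; the second version is higher, so the direction is up.
Checking another pair — Bb4 → Ab5 — gives the same interval.

up a minor seventh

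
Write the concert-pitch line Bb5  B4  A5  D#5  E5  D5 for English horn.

Written C4 sounds as F3 on the English horn, so concert pitches are written a perfect fifth up.
Bb5 -> F6
B4 -> F#5
A5 -> E6
D#5 -> A#5
E5 -> B5
D5 -> A5

F6 F#5 E6 A#5 B5 A5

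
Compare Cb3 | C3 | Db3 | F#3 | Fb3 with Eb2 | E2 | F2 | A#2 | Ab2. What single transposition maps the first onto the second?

Take the first pair: Cb3 → Eb2. C to E spans 6 letter names, so the interval is some kind of sixth.
Eb2 to Cb3 is 8 semitones, which makes it a minor sixth; the second version is lower, so the direction is down.
Checking another pair — Fb3 → Ab2 — gives the same interval.

down a minor sixth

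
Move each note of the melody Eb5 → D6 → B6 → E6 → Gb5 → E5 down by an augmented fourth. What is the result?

Eb5 becomes Bbb4
D6 becomes Ab5
B6 becomes F6
E6 becomes Bb5
Gb5 becomes Dbb5
E5 becomes Bb4

Bbb4 Ab5 F6 Bb5 Dbb5 Bb4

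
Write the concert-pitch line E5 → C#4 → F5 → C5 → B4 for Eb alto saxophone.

C#6 A#4 D6 A5 G#5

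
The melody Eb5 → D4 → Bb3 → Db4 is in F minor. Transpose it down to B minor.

A4 G#3 E3 G3

F minor to B minor down is a diminished fifth, so every note moves down by that interval.
Eb5 to A4
D4 to G#3
Bb3 to E3
Db4 to G3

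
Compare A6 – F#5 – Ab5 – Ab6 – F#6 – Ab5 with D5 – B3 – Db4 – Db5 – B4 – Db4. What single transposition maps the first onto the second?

down a perfect twelfth

Take the first pair: A6 → D5. A to D spans 12 letter names, so the interval is some kind of twelfth.
D5 to A6 is 19 semitones, which makes it a perfect twelfth; the second version is lower, so the direction is down.
Checking another pair — Ab5 → Db4 — gives the same interval.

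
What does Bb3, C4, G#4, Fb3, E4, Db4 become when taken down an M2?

Bb3 becomes Ab3
C4 becomes Bb3
G#4 becomes F#4
Fb3 becomes Ebb3
E4 becomes D4
Db4 becomes Cb4

Ab3 Bb3 F#4 Ebb3 D4 Cb4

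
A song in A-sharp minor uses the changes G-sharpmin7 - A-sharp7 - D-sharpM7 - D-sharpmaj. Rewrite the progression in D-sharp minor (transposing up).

A-sharp minor up to D-sharp minor is a perfect fourth; each chord root moves by that interval while the quality stays the same.
G-sharpmin7: root G-sharp up a perfect fourth → C#, giving C#min7.
A-sharp7: root A-sharp up a perfect fourth → D#, giving D#7.
D-sharpM7: root D-sharp up a perfect fourth → G#, giving G#M7.
D-sharpmaj: root D-sharp up a perfect fourth → G#, giving G#maj.

C#min7 D#7 G#M7 G#maj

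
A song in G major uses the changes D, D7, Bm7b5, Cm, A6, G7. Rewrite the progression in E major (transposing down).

B B7 G#m7b5 Am F#6 E7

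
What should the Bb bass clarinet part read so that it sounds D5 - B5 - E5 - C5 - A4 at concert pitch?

Written C4 sounds as Bb2 on the Bb bass clarinet, so concert pitches are written a major ninth up.
D5 gives E6
B5 gives C#7
E5 gives F#6
C5 gives D6
A4 gives B5

E6 C#7 F#6 D6 B5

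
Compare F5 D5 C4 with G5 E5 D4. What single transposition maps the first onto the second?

Take the first pair: F5 → G5. F to G spans 2 letter names, so the interval is some kind of second.
F5 to G5 is 2 semitones, which makes it a major second; the second version is higher, so the direction is up.
Checking another pair — C4 → D4 — gives the same interval.

up a major second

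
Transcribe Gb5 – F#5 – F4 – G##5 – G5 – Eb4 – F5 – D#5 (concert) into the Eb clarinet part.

Written C4 sounds as Eb4 on the Eb clarinet, so concert pitches are written a minor third down.
Gb5 -> Eb5
F#5 -> D#5
F4 -> D4
G##5 -> E##5
G5 -> E5
Eb4 -> C4
F5 -> D5
D#5 -> B#4

Eb5 D#5 D4 E##5 E5 C4 D5 B#4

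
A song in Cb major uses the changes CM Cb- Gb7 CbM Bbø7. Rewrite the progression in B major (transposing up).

Cb major up to B major is an augmented seventh; each chord root moves by that interval while the quality stays the same.
CM: root C up an augmented seventh → B#, giving B#M.
Cb-: root Cb up an augmented seventh → B, giving B-.
Gb7: root Gb up an augmented seventh → F#, giving F#7.
CbM: root Cb up an augmented seventh → B, giving BM.
Bbø7: root Bb up an augmented seventh → A#, giving A#ø7.

B#M B- F#7 BM A#ø7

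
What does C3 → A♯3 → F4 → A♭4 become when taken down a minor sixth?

A minor sixth down from C3 gives E2.
A minor sixth down from A#3 gives C##3.
F4 down a minor sixth is A3.
A minor sixth down from Ab4 gives C4.

E2 C##3 A3 C4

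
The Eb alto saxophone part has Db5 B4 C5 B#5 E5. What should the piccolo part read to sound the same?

Fb3 D3 Eb3 D#4 G3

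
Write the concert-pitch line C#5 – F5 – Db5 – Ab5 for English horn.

G#5 C6 Ab5 Eb6

The English horn sounds a perfect fifth below written, so the written part must be a perfect fifth above concert — transpose each note up.
C#5 gives G#5
F5 gives C6
Db5 gives Ab5
Ab5 gives Eb6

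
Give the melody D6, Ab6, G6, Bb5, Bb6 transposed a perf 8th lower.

D5 Ab5 G5 Bb4 Bb5

D6 gives D5
Ab6 gives Ab5
G6 gives G5
Bb5 gives Bb4
Bb6 gives Bb5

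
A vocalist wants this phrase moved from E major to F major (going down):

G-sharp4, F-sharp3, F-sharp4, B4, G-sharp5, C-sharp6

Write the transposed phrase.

From E down to F is a major seventh; apply that to each pitch.
G#4 to A3
F#3 to G2
F#4 to G3
B4 to C4
G#5 to A4
C#6 to D5

A3 G2 G3 C4 A4 D5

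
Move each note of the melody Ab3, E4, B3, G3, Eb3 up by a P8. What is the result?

Ab4 E5 B4 G4 Eb4

Ab3: an octave up reaches A, and 12 semitones makes it Ab4.
E4 up a perfect octave is E5.
B3 up a perfect octave is B4.
G3: an octave up reaches G, and 12 semitones makes it G4.
A perfect octave up from Eb3 gives Eb4.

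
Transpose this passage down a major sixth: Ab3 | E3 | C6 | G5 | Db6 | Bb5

Cb3 G2 Eb5 Bb4 Fb5 Db5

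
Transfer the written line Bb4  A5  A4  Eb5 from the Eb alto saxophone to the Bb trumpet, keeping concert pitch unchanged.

Eb4 D5 D4 Ab4

First find concert pitch: the Eb alto saxophone sounds a major sixth below written, so Bb4 A5 A4 Eb5 sounds Db4 C5 C4 Gb4.
Then write for Bb trumpet: it sounds a major second below written, so the part must be a major second above concert.
Db4 → Eb4
C5 → D5
C4 → D4
Gb4 → Ab4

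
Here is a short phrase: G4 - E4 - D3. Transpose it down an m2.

A minor second down from G4 gives F#4.
E4: a second down reaches D, and 1 semitone makes it D#4.
D3 down a minor second is C#3.

F#4 D#4 C#3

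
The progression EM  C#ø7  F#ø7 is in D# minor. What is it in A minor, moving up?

BbM Gø7 Cø7

D# minor up to A minor is a diminished fifth; each chord root moves by that interval while the quality stays the same.
EM: root E up a diminished fifth → Bb, giving BbM.
C#ø7: root C# up a diminished fifth → G, giving Gø7.
F#ø7: root F# up a diminished fifth → C, giving Cø7.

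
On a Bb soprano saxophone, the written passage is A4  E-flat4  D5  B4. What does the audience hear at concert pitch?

G4 Db4 C5 A4

Written C4 on the Bb soprano saxophone sounds as Bb3, a major second lower; apply that shift to every note.
A4 -> G4
Eb4 -> Db4
D5 -> C5
B4 -> A4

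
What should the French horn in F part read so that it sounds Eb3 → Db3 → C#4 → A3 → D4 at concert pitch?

Bb3 Ab3 G#4 E4 A4

Written C4 sounds as F3 on the French horn in F, so concert pitches are written a perfect fifth up.
Eb3 -> Bb3
Db3 -> Ab3
C#4 -> G#4
A3 -> E4
D4 -> A4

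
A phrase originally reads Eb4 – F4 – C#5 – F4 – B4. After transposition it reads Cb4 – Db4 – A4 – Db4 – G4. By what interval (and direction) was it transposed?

down a major third

From Eb4 to Cb4 is 3 letter names — a third of some quality.
Cb4 to Eb4 is 4 semitones, which makes it a major third; the second version is lower, so the direction is down.
Checking another pair — B4 → G4 — gives the same interval.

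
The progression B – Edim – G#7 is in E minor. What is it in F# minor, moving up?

E minor up to F# minor is a major second; each chord root moves by that interval while the quality stays the same.
B: root B up a major second → C#, giving C#.
Edim: root E up a major second → F#, giving F#dim.
G#7: root G# up a major second → A#, giving A#7.

C# F#dim A#7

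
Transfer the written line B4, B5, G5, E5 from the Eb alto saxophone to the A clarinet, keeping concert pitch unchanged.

First find concert pitch: the Eb alto saxophone sounds a major sixth below written, so B4 B5 G5 E5 sounds D4 D5 Bb4 G4.
Then write for A clarinet: it sounds a minor third below written, so the part must be a minor third above concert.
D4 → F4
D5 → F5
Bb4 → Db5
G4 → Bb4

F4 F5 Db5 Bb4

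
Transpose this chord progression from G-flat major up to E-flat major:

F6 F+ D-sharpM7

D6 D+ B#M7

G-flat major up to E-flat major is a major sixth; each chord root moves by that interval while the quality stays the same.
F6: root F up a major sixth → D, giving D6.
F+: root F up a major sixth → D, giving D+.
D-sharpM7: root D-sharp up a major sixth → B#, giving B#M7.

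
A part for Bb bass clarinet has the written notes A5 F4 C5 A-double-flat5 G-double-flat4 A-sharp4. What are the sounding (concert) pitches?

Written C4 on the Bb bass clarinet sounds as Bb2, a major ninth lower; apply that shift to every note.
A5 to G4
F4 to Eb3
C5 to Bb3
Abb5 to Gbb4
Gbb4 to Fbb3
A#4 to G#3

G4 Eb3 Bb3 Gbb4 Fbb3 G#3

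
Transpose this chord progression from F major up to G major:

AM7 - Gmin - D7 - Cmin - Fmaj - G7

F major up to G major is a major second; each chord root moves by that interval while the quality stays the same.
AM7: root A up a major second → B, giving BM7.
Gmin: root G up a major second → A, giving Amin.
D7: root D up a major second → E, giving E7.
Cmin: root C up a major second → D, giving Dmin.
Fmaj: root F up a major second → G, giving Gmaj.
G7: root G up a major second → A, giving A7.

BM7 Amin E7 Dmin Gmaj A7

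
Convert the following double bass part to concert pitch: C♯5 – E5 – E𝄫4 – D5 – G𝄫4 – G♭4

C#4 E4 Ebb3 D4 Gbb3 Gb3

The double bass sounds a perfect octave below written, so transpose each written note down a perfect octave.
C#5 gives C#4
E5 gives E4
Ebb4 gives Ebb3
D5 gives D4
Gbb4 gives Gbb3
Gb4 gives Gb3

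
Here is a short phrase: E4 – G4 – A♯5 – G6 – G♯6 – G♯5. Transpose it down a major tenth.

A major tenth down from E4 gives C3.
G4 down a major tenth is Eb3.
A major tenth down from A#5 gives F#4.
G6: a tenth down reaches E, and 16 semitones makes it Eb5.
G#6 down a major tenth is E5.
G#5 down a major tenth is E4.

C3 Eb3 F#4 Eb5 E5 E4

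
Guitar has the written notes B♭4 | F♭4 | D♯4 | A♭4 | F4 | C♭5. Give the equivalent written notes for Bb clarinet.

First find concert pitch: the guitar sounds a perfect octave below written, so B♭4 F♭4 D♯4 A♭4 F4 C♭5 sounds Bb3 Fb3 D#3 Ab3 F3 Cb4.
Then write for Bb clarinet: it sounds a major second below written, so the part must be a major second above concert.
Bb3 → C4
Fb3 → Gb3
D#3 → E#3
Ab3 → Bb3
F3 → G3
Cb4 → Db4

C4 Gb3 E#3 Bb3 G3 Db4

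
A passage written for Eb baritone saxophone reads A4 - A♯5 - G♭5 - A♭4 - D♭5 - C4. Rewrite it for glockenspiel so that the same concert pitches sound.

First find concert pitch: the Eb baritone saxophone sounds a major thirteenth below written, so A4 A♯5 G♭5 A♭4 D♭5 C4 sounds C3 C#4 Bbb3 Cb3 Fb3 Eb2.
Then write for glockenspiel: it sounds a perfect fifteenth above written, so the part must be a perfect fifteenth below concert.
C3 → C1
C#4 → C#2
Bbb3 → Bbb1
Cb3 → Cb1
Fb3 → Fb1
Eb2 → Eb0

C1 C#2 Bbb1 Cb1 Fb1 Eb0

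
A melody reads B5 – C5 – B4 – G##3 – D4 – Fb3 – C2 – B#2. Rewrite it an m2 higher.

C6 Db5 C5 A#3 Eb4 Gbb3 Db2 C#3

A minor second up from B5 gives C6.
A minor second up from C5 gives Db5.
B4: a second up reaches C, and 1 semitone makes it C5.
A minor second up from G##3 gives A#3.
D4 up a minor second is Eb4.
Fb3 up a minor second is Gbb3.
C2 up a minor second is Db2.
A minor second up from B#2 gives C#3.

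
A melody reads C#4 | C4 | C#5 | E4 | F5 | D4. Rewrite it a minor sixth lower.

C#4: a sixth down reaches E, and 8 semitones makes it E#3.
C4 down a minor sixth is E3.
C#5 down a minor sixth is E#4.
E4 down a minor sixth is G#3.
F5 down a minor sixth is A4.
D4: a sixth down reaches F, and 8 semitones makes it F#3.

E#3 E3 E#4 G#3 A4 F#3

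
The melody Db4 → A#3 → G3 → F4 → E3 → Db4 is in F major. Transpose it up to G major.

Eb4 B#3 A3 G4 F#3 Eb4

From F up to G is a major second; apply that to each pitch.
Db4 to Eb4
A#3 to B#3
G3 to A3
F4 to G4
E3 to F#3
Db4 to Eb4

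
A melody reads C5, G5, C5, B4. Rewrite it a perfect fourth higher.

F5 C6 F5 E5

C5: a fourth up reaches F, and 5 semitones makes it F5.
G5: a fourth up reaches C, and 5 semitones makes it C6.
C5: a fourth up reaches F, and 5 semitones makes it F5.
B4: a fourth up reaches E, and 5 semitones makes it E5.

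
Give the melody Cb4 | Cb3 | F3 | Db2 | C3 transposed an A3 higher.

E4 E3 A#3 F#2 E#3

Cb4 up an augmented third is E4.
An augmented third up from Cb3 gives E3.
F3: a third up reaches A, and 5 semitones makes it A#3.
Db2: a third up reaches F, and 5 semitones makes it F#2.
C3 up an augmented third is E#3.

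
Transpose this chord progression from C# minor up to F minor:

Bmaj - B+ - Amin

Ebmaj Eb+ Dbmin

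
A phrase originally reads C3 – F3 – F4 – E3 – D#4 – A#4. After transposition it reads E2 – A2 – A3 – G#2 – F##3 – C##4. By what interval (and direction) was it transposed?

down a minor sixth

Take the first pair: C3 → E2. C to E spans 6 letter names, so the interval is some kind of sixth.
E2 to C3 is 8 semitones, which makes it a minor sixth; the second version is lower, so the direction is down.
Checking another pair — A#4 → C##4 — gives the same interval.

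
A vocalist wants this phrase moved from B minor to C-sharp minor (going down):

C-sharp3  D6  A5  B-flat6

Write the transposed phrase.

B minor to C-sharp minor down is a minor seventh, so every note moves down by that interval.
C#3 to D#2
D6 to E5
A5 to B4
Bb6 to C6

D#2 E5 B4 C6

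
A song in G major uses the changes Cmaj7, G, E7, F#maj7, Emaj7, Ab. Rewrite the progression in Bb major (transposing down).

Ebmaj7 Bb G7 Amaj7 Gmaj7 Cb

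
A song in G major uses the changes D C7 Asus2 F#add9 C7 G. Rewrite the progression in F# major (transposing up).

C# B7 G#sus2 E#add9 B7 F#

G major up to F# major is a major seventh; each chord root moves by that interval while the quality stays the same.
D: root D up a major seventh → C#, giving C#.
C7: root C up a major seventh → B, giving B7.
Asus2: root A up a major seventh → G#, giving G#sus2.
F#add9: root F# up a major seventh → E#, giving E#add9.
C7: root C up a major seventh → B, giving B7.
G: root G up a major seventh → F#, giving F#.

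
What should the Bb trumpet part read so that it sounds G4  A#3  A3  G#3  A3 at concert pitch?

The Bb trumpet sounds a major second below written, so the written part must be a major second above concert — transpose each note up.
G4 gives A4
A#3 gives B#3
A3 gives B3
G#3 gives A#3
A3 gives B3

A4 B#3 B3 A#3 B3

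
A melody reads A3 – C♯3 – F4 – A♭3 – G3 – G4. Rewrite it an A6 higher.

F##4 A##3 D#5 F#4 E#4 E#5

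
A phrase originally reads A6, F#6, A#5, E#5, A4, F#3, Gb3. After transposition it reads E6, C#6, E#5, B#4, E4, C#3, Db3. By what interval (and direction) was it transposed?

down a perfect fourth

From A6 to E6 is 4 letter names — a fourth of some quality.
E6 to A6 is 5 semitones, which makes it a perfect fourth; the second version is lower, so the direction is down.
Checking another pair — Gb3 → Db3 — gives the same interval.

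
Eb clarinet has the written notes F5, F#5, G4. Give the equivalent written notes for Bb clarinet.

Bb5 B5 C5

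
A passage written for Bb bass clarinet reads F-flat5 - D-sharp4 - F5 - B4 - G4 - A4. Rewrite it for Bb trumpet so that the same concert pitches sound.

Fb4 D#3 F4 B3 G3 A3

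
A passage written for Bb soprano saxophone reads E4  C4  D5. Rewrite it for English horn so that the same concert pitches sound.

First find concert pitch: the Bb soprano saxophone sounds a major second below written, so E4 C4 D5 sounds D4 Bb3 C5.
Then write for English horn: it sounds a perfect fifth below written, so the part must be a perfect fifth above concert.
D4 → A4
Bb3 → F4
C5 → G5

A4 F4 G5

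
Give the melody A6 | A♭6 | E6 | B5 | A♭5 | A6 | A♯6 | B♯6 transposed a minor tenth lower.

F#5 F5 C#5 G#4 F4 F#5 F##5 G##5

A6 becomes F#5
Ab6 becomes F5
E6 becomes C#5
B5 becomes G#4
Ab5 becomes F4
A6 becomes F#5
A#6 becomes F##5
B#6 becomes G##5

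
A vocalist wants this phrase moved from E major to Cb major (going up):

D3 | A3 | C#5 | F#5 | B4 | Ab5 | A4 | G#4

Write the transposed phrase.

Bbb3 Fb4 Ab5 Db6 Gb5 Fbb6 Fb5 Eb5

E major to Cb major up is a diminished sixth, so every note moves up by that interval.
D3 -> Bbb3
A3 -> Fb4
C#5 -> Ab5
F#5 -> Db6
B4 -> Gb5
Ab5 -> Fbb6
A4 -> Fb5
G#4 -> Eb5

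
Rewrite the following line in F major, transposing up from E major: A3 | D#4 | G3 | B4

From E up to F is a minor second; apply that to each pitch.
A3 becomes Bb3
D#4 becomes E4
G3 becomes Ab3
B4 becomes C5

Bb3 E4 Ab3 C5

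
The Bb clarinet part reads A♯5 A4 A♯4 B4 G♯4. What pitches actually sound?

G#5 G4 G#4 A4 F#4

The Bb clarinet sounds a major second below written, so transpose each written note down a major second.
A#5 gives G#5
A4 gives G4
A#4 gives G#4
B4 gives A4
G#4 gives F#4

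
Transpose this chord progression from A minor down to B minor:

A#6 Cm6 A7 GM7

A minor down to B minor is a minor seventh; each chord root moves by that interval while the quality stays the same.
A#6: root A# down a minor seventh → B#, giving B#6.
Cm6: root C down a minor seventh → D, giving Dm6.
A7: root A down a minor seventh → B, giving B7.
GM7: root G down a minor seventh → A, giving AM7.

B#6 Dm6 B7 AM7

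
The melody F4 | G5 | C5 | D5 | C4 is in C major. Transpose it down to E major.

A3 B4 E4 F#4 E3

From C down to E is a minor sixth; apply that to each pitch.
F4 -> A3
G5 -> B4
C5 -> E4
D5 -> F#4
C4 -> E3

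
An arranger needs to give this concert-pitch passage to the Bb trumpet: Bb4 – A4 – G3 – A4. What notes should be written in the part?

The Bb trumpet sounds a major second below written, so the written part must be a major second above concert — transpose each note up.
Bb4 gives C5
A4 gives B4
G3 gives A3
A4 gives B4

C5 B4 A3 B4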